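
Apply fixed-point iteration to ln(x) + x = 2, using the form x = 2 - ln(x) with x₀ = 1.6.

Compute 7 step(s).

Equation: ln(x) + x = 2
Fixed-point form: x = 2 - ln(x)
x₀ = 1.6

x_1 = g(1.600000) = 1.529996
x_2 = g(1.529996) = 1.574735
x_3 = g(1.574735) = 1.545913
x_4 = g(1.545913) = 1.564385
x_5 = g(1.564385) = 1.552507
x_6 = g(1.552507) = 1.560129
x_7 = g(1.560129) = 1.555232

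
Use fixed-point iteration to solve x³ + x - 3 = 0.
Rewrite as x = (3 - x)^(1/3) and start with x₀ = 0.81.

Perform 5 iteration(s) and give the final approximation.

Equation: x³ + x - 3 = 0
Fixed-point form: x = (3 - x)^(1/3)
x₀ = 0.81

x_1 = g(0.810000) = 1.298618
x_2 = g(1.298618) = 1.193807
x_3 = g(1.193807) = 1.217834
x_4 = g(1.217834) = 1.212410
x_5 = g(1.212410) = 1.213638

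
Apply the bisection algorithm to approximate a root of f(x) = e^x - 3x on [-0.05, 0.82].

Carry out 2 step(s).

f(x) = e^x - 3x
Initial interval: [-0.05, 0.82]

Iteration 1:
  c_1 = (-0.050000 + 0.820000)/2 = 0.385000
  f(c_1) = f(0.385000) = 0.314614
  f(a) × f(c) ≥ 0, new interval: [0.385000, 0.820000]
Iteration 2:
  c_2 = (0.385000 + 0.820000)/2 = 0.602500
  f(c_2) = f(0.602500) = 0.019180
  f(a) × f(c) ≥ 0, new interval: [0.602500, 0.820000]

After 2 iteration(s), the approximation is c_2 = 0.602500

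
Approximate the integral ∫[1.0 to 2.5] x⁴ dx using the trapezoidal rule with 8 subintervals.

f(x) = x⁴
a = 1.0, b = 2.5, n = 8
h = (b - a)/n = 0.187500

Trapezoidal rule: (h/2)[f(x₀) + 2f(x₁) + 2f(x₂) + ... + f(xₙ)]

x_0 = 1.0000, f(x_0) = 1.000000, coefficient = 1
x_1 = 1.1875, f(x_1) = 1.988541, coefficient = 2
x_2 = 1.3750, f(x_2) = 3.574463, coefficient = 2
x_3 = 1.5625, f(x_3) = 5.960464, coefficient = 2
x_4 = 1.7500, f(x_4) = 9.378906, coefficient = 2
x_5 = 1.9375, f(x_5) = 14.091812, coefficient = 2
x_6 = 2.1250, f(x_6) = 20.390869, coefficient = 2
x_7 = 2.3125, f(x_7) = 28.597427, coefficient = 2
x_8 = 2.5000, f(x_8) = 39.062500, coefficient = 1

I ≈ (0.187500/2) × 208.027466 = 19.502575
Exact value: 19.331250
Error: 0.171325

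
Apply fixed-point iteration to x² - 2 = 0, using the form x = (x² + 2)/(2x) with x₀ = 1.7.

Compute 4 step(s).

Equation: x² - 2 = 0
Fixed-point form: x = (x² + 2)/(2x)
x₀ = 1.7

x_1 = g(1.700000) = 1.438235
x_2 = g(1.438235) = 1.414414
x_3 = g(1.414414) = 1.414214
x_4 = g(1.414214) = 1.414214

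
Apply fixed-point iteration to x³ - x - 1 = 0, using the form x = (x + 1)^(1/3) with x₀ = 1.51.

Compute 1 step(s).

Equation: x³ - x - 1 = 0
Fixed-point form: x = (x + 1)^(1/3)
x₀ = 1.51

x_1 = g(1.510000) = 1.359016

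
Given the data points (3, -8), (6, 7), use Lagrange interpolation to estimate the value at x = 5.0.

Lagrange interpolation formula:
P(x) = Σ yᵢ × Lᵢ(x)
where Lᵢ(x) = Π_{j≠i} (x - xⱼ)/(xᵢ - xⱼ)

L_0(5.0) = (5.0 - 6)/(3 - 6) = 0.333333
L_1(5.0) = (5.0 - 3)/(6 - 3) = 0.666667

P(5.0) = (-8)×L_0(5.0) + 7×L_1(5.0)
P(5.0) = 2.000000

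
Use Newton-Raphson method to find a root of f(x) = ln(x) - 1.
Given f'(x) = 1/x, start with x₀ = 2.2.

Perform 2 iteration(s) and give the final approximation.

f(x) = ln(x) - 1
f'(x) = 1/x
x₀ = 2.2

Newton-Raphson formula: x_{n+1} = x_n - f(x_n)/f'(x_n)

Iteration 1:
  f(2.200000) = -0.211543
  f'(2.200000) = 0.454545
  x_1 = 2.200000 - (-0.211543)/0.454545 = 2.665394
Iteration 2:
  f(2.665394) = -0.019648
  f'(2.665394) = 0.375179
  x_2 = 2.665394 - (-0.019648)/0.375179 = 2.717764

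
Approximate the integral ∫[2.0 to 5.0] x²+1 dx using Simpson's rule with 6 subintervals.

f(x) = x²+1
a = 2.0, b = 5.0, n = 6
h = (b - a)/n = 0.500000

Simpson's rule: (h/3)[f(x₀) + 4f(x₁) + 2f(x₂) + ... + f(xₙ)]

x_0 = 2.0000, f(x_0) = 5.000000, coefficient = 1
x_1 = 2.5000, f(x_1) = 7.250000, coefficient = 4
x_2 = 3.0000, f(x_2) = 10.000000, coefficient = 2
x_3 = 3.5000, f(x_3) = 13.250000, coefficient = 4
x_4 = 4.0000, f(x_4) = 17.000000, coefficient = 2
x_5 = 4.5000, f(x_5) = 21.250000, coefficient = 4
x_6 = 5.0000, f(x_6) = 26.000000, coefficient = 1

I ≈ (0.500000/3) × 252.000000 = 42.000000
Exact value: 42.000000
Error: 0.000000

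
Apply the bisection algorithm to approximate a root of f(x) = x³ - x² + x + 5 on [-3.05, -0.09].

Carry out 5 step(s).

f(x) = x³ - x² + x + 5
Initial interval: [-3.05, -0.09]

Iteration 1:
  c_1 = (-3.050000 + (-0.090000))/2 = -1.570000
  f(c_1) = f(-1.570000) = -2.904793
  f(a) × f(c) ≥ 0, new interval: [-1.570000, -0.090000]
Iteration 2:
  c_2 = (-1.570000 + (-0.090000))/2 = -0.830000
  f(c_2) = f(-0.830000) = 2.909313
  f(a) × f(c) < 0, new interval: [-1.570000, -0.830000]
Iteration 3:
  c_3 = (-1.570000 + (-0.830000))/2 = -1.200000
  f(c_3) = f(-1.200000) = 0.632000
  f(a) × f(c) < 0, new interval: [-1.570000, -1.200000]
Iteration 4:
  c_4 = (-1.570000 + (-1.200000))/2 = -1.385000
  f(c_4) = f(-1.385000) = -0.959967
  f(a) × f(c) ≥ 0, new interval: [-1.385000, -1.200000]
Iteration 5:
  c_5 = (-1.385000 + (-1.200000))/2 = -1.292500
  f(c_5) = f(-1.292500) = -0.122250
  f(a) × f(c) ≥ 0, new interval: [-1.292500, -1.200000]

After 5 iteration(s), the approximation is c_5 = -1.292500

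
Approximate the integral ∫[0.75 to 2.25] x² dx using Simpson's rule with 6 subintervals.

f(x) = x²
a = 0.75, b = 2.25, n = 6
h = (b - a)/n = 0.250000

Simpson's rule: (h/3)[f(x₀) + 4f(x₁) + 2f(x₂) + ... + f(xₙ)]

x_0 = 0.7500, f(x_0) = 0.562500, coefficient = 1
x_1 = 1.0000, f(x_1) = 1.000000, coefficient = 4
x_2 = 1.2500, f(x_2) = 1.562500, coefficient = 2
x_3 = 1.5000, f(x_3) = 2.250000, coefficient = 4
x_4 = 1.7500, f(x_4) = 3.062500, coefficient = 2
x_5 = 2.0000, f(x_5) = 4.000000, coefficient = 4
x_6 = 2.2500, f(x_6) = 5.062500, coefficient = 1

I ≈ (0.250000/3) × 43.875000 = 3.656250
Exact value: 3.656250
Error: 0.000000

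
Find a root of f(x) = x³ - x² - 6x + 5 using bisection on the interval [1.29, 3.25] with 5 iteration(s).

f(x) = x³ - x² - 6x + 5
Initial interval: [1.29, 3.25]

Iteration 1:
  c_1 = (1.290000 + 3.250000)/2 = 2.270000
  f(c_1) = f(2.270000) = -2.075817
  f(a) × f(c) ≥ 0, new interval: [2.270000, 3.250000]
Iteration 2:
  c_2 = (2.270000 + 3.250000)/2 = 2.760000
  f(c_2) = f(2.760000) = 1.846976
  f(a) × f(c) < 0, new interval: [2.270000, 2.760000]
Iteration 3:
  c_3 = (2.270000 + 2.760000)/2 = 2.515000
  f(c_3) = f(2.515000) = -0.507284
  f(a) × f(c) ≥ 0, new interval: [2.515000, 2.760000]
Iteration 4:
  c_4 = (2.515000 + 2.760000)/2 = 2.637500
  f(c_4) = f(2.637500) = 0.566115
  f(a) × f(c) < 0, new interval: [2.515000, 2.637500]
Iteration 5:
  c_5 = (2.515000 + 2.637500)/2 = 2.576250
  f(c_5) = f(2.576250) = 0.004172
  f(a) × f(c) < 0, new interval: [2.515000, 2.576250]

After 5 iteration(s), the approximation is c_5 = 2.576250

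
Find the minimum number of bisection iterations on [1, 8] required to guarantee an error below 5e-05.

We need (b-a)/2^n ≤ 5e-05
(8 - 1)/2^n ≤ 5e-05
7/2^n ≤ 5e-05
2^n ≥ 140000
n ≥ log₂(140000) = 17.10
n ≥ 18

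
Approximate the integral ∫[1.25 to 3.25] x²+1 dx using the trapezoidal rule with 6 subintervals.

f(x) = x²+1
a = 1.25, b = 3.25, n = 6
h = (b - a)/n = 0.333333

Trapezoidal rule: (h/2)[f(x₀) + 2f(x₁) + 2f(x₂) + ... + f(xₙ)]

x_0 = 1.2500, f(x_0) = 2.562500, coefficient = 1
x_1 = 1.5833, f(x_1) = 3.506944, coefficient = 2
x_2 = 1.9167, f(x_2) = 4.673611, coefficient = 2
x_3 = 2.2500, f(x_3) = 6.062500, coefficient = 2
x_4 = 2.5833, f(x_4) = 7.673611, coefficient = 2
x_5 = 2.9167, f(x_5) = 9.506944, coefficient = 2
x_6 = 3.2500, f(x_6) = 11.562500, coefficient = 1

I ≈ (0.333333/2) × 76.972222 = 12.828704
Exact value: 12.791667
Error: 0.037037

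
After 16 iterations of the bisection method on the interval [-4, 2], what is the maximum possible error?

Bisection error bound: |error| ≤ (b-a)/2^n
|error| ≤ (2 - (-4))/2^16 = 6/2^16
|error| ≤ 0.0000915527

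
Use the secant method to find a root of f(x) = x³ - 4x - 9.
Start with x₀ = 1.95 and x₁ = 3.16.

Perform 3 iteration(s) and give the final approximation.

f(x) = x³ - 4x - 9
x₀ = 1.95, x₁ = 3.16

Secant formula: x_{n+1} = x_n - f(x_n)(x_n - x_{n-1})/(f(x_n) - f(x_{n-1}))

Iteration 1:
  f(1.950000) = -9.385125
  f(3.160000) = 9.914496
  x_2 = 3.160000 - 9.914496×(3.160000 - 1.950000)/(9.914496 - (-9.385125))
       = 2.538405
Iteration 2:
  f(3.160000) = 9.914496
  f(2.538405) = -2.797401
  x_3 = 2.538405 - (-2.797401)×(2.538405 - 3.160000)/(-2.797401 - 9.914496)
       = 2.675195
Iteration 3:
  f(2.538405) = -2.797401
  f(2.675195) = -0.555305
  x_4 = 2.675195 - (-0.555305)×(2.675195 - 2.538405)/(-0.555305 - (-2.797401))
       = 2.709073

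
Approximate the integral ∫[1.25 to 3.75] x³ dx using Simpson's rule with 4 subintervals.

f(x) = x³
a = 1.25, b = 3.75, n = 4
h = (b - a)/n = 0.625000

Simpson's rule: (h/3)[f(x₀) + 4f(x₁) + 2f(x₂) + ... + f(xₙ)]

x_0 = 1.2500, f(x_0) = 1.953125, coefficient = 1
x_1 = 1.8750, f(x_1) = 6.591797, coefficient = 4
x_2 = 2.5000, f(x_2) = 15.625000, coefficient = 2
x_3 = 3.1250, f(x_3) = 30.517578, coefficient = 4
x_4 = 3.7500, f(x_4) = 52.734375, coefficient = 1

I ≈ (0.625000/3) × 234.375000 = 48.828125
Exact value: 48.828125
Error: 0.000000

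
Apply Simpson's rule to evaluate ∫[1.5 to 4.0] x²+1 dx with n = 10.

f(x) = x²+1
a = 1.5, b = 4.0, n = 10
h = (b - a)/n = 0.250000

Simpson's rule: (h/3)[f(x₀) + 4f(x₁) + 2f(x₂) + ... + f(xₙ)]

x_0 = 1.5000, f(x_0) = 3.250000, coefficient = 1
x_1 = 1.7500, f(x_1) = 4.062500, coefficient = 4
x_2 = 2.0000, f(x_2) = 5.000000, coefficient = 2
x_3 = 2.2500, f(x_3) = 6.062500, coefficient = 4
x_4 = 2.5000, f(x_4) = 7.250000, coefficient = 2
x_5 = 2.7500, f(x_5) = 8.562500, coefficient = 4
x_6 = 3.0000, f(x_6) = 10.000000, coefficient = 2
x_7 = 3.2500, f(x_7) = 11.562500, coefficient = 4
x_8 = 3.5000, f(x_8) = 13.250000, coefficient = 2
x_9 = 3.7500, f(x_9) = 15.062500, coefficient = 4
x_10 = 4.0000, f(x_10) = 17.000000, coefficient = 1

I ≈ (0.250000/3) × 272.500000 = 22.708333
Exact value: 22.708333
Error: 0.000000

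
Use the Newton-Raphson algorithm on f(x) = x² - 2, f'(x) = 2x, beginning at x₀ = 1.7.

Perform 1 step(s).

f(x) = x² - 2
f'(x) = 2x
x₀ = 1.7

Newton-Raphson formula: x_{n+1} = x_n - f(x_n)/f'(x_n)

Iteration 1:
  f(1.700000) = 0.890000
  f'(1.700000) = 3.400000
  x_1 = 1.700000 - 0.890000/3.400000 = 1.438235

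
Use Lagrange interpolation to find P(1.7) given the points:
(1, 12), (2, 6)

Lagrange interpolation formula:
P(x) = Σ yᵢ × Lᵢ(x)
where Lᵢ(x) = Π_{j≠i} (x - xⱼ)/(xᵢ - xⱼ)

L_0(1.7) = (1.7 - 2)/(1 - 2) = 0.300000
L_1(1.7) = (1.7 - 1)/(2 - 1) = 0.700000

P(1.7) = 12×L_0(1.7) + 6×L_1(1.7)
P(1.7) = 7.800000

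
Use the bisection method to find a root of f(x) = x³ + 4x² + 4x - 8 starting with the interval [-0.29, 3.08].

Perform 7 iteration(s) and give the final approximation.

f(x) = x³ + 4x² + 4x - 8
Initial interval: [-0.29, 3.08]

Iteration 1:
  c_1 = (-0.290000 + 3.080000)/2 = 1.395000
  f(c_1) = f(1.395000) = 8.078805
  f(a) × f(c) < 0, new interval: [-0.290000, 1.395000]
Iteration 2:
  c_2 = (-0.290000 + 1.395000)/2 = 0.552500
  f(c_2) = f(0.552500) = -4.400321
  f(a) × f(c) ≥ 0, new interval: [0.552500, 1.395000]
Iteration 3:
  c_3 = (0.552500 + 1.395000)/2 = 0.973750
  f(c_3) = f(0.973750) = 0.611055
  f(a) × f(c) < 0, new interval: [0.552500, 0.973750]
Iteration 4:
  c_4 = (0.552500 + 0.973750)/2 = 0.763125
  f(c_4) = f(0.763125) = -2.173648
  f(a) × f(c) ≥ 0, new interval: [0.763125, 0.973750]
Iteration 5:
  c_5 = (0.763125 + 0.973750)/2 = 0.868437
  f(c_5) = f(0.868437) = -0.854554
  f(a) × f(c) ≥ 0, new interval: [0.868437, 0.973750]
Iteration 6:
  c_6 = (0.868437 + 0.973750)/2 = 0.921094
  f(c_6) = f(0.921094) = -0.140502
  f(a) × f(c) ≥ 0, new interval: [0.921094, 0.973750]
Iteration 7:
  c_7 = (0.921094 + 0.973750)/2 = 0.947422
  f(c_7) = f(0.947422) = 0.230534
  f(a) × f(c) < 0, new interval: [0.921094, 0.947422]

After 7 iteration(s), the approximation is c_7 = 0.947422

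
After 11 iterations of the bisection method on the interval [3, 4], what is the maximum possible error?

Bisection error bound: |error| ≤ (b-a)/2^n
|error| ≤ (4 - 3)/2^11 = 1/2^11
|error| ≤ 0.0004882812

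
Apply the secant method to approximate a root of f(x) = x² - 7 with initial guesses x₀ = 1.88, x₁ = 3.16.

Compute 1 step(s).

f(x) = x² - 7
x₀ = 1.88, x₁ = 3.16

Secant formula: x_{n+1} = x_n - f(x_n)(x_n - x_{n-1})/(f(x_n) - f(x_{n-1}))

Iteration 1:
  f(1.880000) = -3.465600
  f(3.160000) = 2.985600
  x_2 = 3.160000 - 2.985600×(3.160000 - 1.880000)/(2.985600 - (-3.465600))
       = 2.567619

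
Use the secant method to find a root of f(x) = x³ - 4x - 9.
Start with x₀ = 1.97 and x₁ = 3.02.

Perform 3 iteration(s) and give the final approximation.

f(x) = x³ - 4x - 9
x₀ = 1.97, x₁ = 3.02

Secant formula: x_{n+1} = x_n - f(x_n)(x_n - x_{n-1})/(f(x_n) - f(x_{n-1}))

Iteration 1:
  f(1.970000) = -9.234627
  f(3.020000) = 6.463608
  x_2 = 3.020000 - 6.463608×(3.020000 - 1.970000)/(6.463608 - (-9.234627))
       = 2.587672
Iteration 2:
  f(3.020000) = 6.463608
  f(2.587672) = -2.023518
  x_3 = 2.587672 - (-2.023518)×(2.587672 - 3.020000)/(-2.023518 - 6.463608)
       = 2.690748
Iteration 3:
  f(2.587672) = -2.023518
  f(2.690748) = -0.281633
  x_4 = 2.690748 - (-0.281633)×(2.690748 - 2.587672)/(-0.281633 - (-2.023518))
       = 2.707414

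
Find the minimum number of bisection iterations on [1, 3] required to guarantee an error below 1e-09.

We need (b-a)/2^n ≤ 1e-09
(3 - 1)/2^n ≤ 1e-09
2/2^n ≤ 1e-09
2^n ≥ 2000000000
n ≥ log₂(2000000000) = 30.90
n ≥ 31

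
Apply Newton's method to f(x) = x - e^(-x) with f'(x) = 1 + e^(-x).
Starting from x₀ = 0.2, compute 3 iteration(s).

f(x) = x - e^(-x)
f'(x) = 1 + e^(-x)
x₀ = 0.2

Newton-Raphson formula: x_{n+1} = x_n - f(x_n)/f'(x_n)

Iteration 1:
  f(0.200000) = -0.618731
  f'(0.200000) = 1.818731
  x_1 = 0.200000 - (-0.618731)/1.818731 = 0.540199
Iteration 2:
  f(0.540199) = -0.042433
  f'(0.540199) = 1.582632
  x_2 = 0.540199 - (-0.042433)/1.582632 = 0.567011
Iteration 3:
  f(0.567011) = -0.000208
  f'(0.567011) = 1.567218
  x_3 = 0.567011 - (-0.000208)/1.567218 = 0.567143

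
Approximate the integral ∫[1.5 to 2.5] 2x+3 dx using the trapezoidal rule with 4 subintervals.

f(x) = 2x+3
a = 1.5, b = 2.5, n = 4
h = (b - a)/n = 0.250000

Trapezoidal rule: (h/2)[f(x₀) + 2f(x₁) + 2f(x₂) + ... + f(xₙ)]

x_0 = 1.5000, f(x_0) = 6.000000, coefficient = 1
x_1 = 1.7500, f(x_1) = 6.500000, coefficient = 2
x_2 = 2.0000, f(x_2) = 7.000000, coefficient = 2
x_3 = 2.2500, f(x_3) = 7.500000, coefficient = 2
x_4 = 2.5000, f(x_4) = 8.000000, coefficient = 1

I ≈ (0.250000/2) × 56.000000 = 7.000000
Exact value: 7.000000
Error: 0.000000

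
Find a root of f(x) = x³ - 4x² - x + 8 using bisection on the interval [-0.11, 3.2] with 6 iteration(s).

f(x) = x³ - 4x² - x + 8
Initial interval: [-0.11, 3.2]

Iteration 1:
  c_1 = (-0.110000 + 3.200000)/2 = 1.545000
  f(c_1) = f(1.545000) = 0.594854
  f(a) × f(c) ≥ 0, new interval: [1.545000, 3.200000]
Iteration 2:
  c_2 = (1.545000 + 3.200000)/2 = 2.372500
  f(c_2) = f(2.372500) = -3.533301
  f(a) × f(c) < 0, new interval: [1.545000, 2.372500]
Iteration 3:
  c_3 = (1.545000 + 2.372500)/2 = 1.958750
  f(c_3) = f(1.958750) = -1.790417
  f(a) × f(c) < 0, new interval: [1.545000, 1.958750]
Iteration 4:
  c_4 = (1.545000 + 1.958750)/2 = 1.751875
  f(c_4) = f(1.751875) = -0.651519
  f(a) × f(c) < 0, new interval: [1.545000, 1.751875]
Iteration 5:
  c_5 = (1.545000 + 1.751875)/2 = 1.648438
  f(c_5) = f(1.648438) = -0.038447
  f(a) × f(c) < 0, new interval: [1.545000, 1.648438]
Iteration 6:
  c_6 = (1.545000 + 1.648438)/2 = 1.596719
  f(c_6) = f(1.596719) = 0.276090
  f(a) × f(c) ≥ 0, new interval: [1.596719, 1.648438]

After 6 iteration(s), the approximation is c_6 = 1.596719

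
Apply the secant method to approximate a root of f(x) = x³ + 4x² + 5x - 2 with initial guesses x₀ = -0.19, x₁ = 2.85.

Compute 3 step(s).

f(x) = x³ + 4x² + 5x - 2
x₀ = -0.19, x₁ = 2.85

Secant formula: x_{n+1} = x_n - f(x_n)(x_n - x_{n-1})/(f(x_n) - f(x_{n-1}))

Iteration 1:
  f(-0.190000) = -2.812459
  f(2.850000) = 67.889125
  x_2 = 2.850000 - 67.889125×(2.850000 - (-0.190000))/(67.889125 - (-2.812459))
       = -0.069071
Iteration 2:
  f(2.850000) = 67.889125
  f(-0.069071) = -2.326601
  x_3 = -0.069071 - (-2.326601)×(-0.069071 - 2.850000)/(-2.326601 - 67.889125)
       = 0.027653
Iteration 3:
  f(-0.069071) = -2.326601
  f(0.027653) = -1.858657
  x_4 = 0.027653 - (-1.858657)×(0.027653 - (-0.069071))/(-1.858657 - (-2.326601))
       = 0.411835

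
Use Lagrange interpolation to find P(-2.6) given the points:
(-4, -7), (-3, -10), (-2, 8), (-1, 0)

Lagrange interpolation formula:
P(x) = Σ yᵢ × Lᵢ(x)
where Lᵢ(x) = Π_{j≠i} (x - xⱼ)/(xᵢ - xⱼ)

L_0(-2.6) = (-2.6 - (-3))/(-4 - (-3)) × (-2.6 - (-2))/(-4 - (-2)) × (-2.6 - (-1))/(-4 - (-1)) = -0.064000
L_1(-2.6) = (-2.6 - (-4))/(-3 - (-4)) × (-2.6 - (-2))/(-3 - (-2)) × (-2.6 - (-1))/(-3 - (-1)) = 0.672000
L_2(-2.6) = (-2.6 - (-4))/(-2 - (-4)) × (-2.6 - (-3))/(-2 - (-3)) × (-2.6 - (-1))/(-2 - (-1)) = 0.448000
L_3(-2.6) = (-2.6 - (-4))/(-1 - (-4)) × (-2.6 - (-3))/(-1 - (-3)) × (-2.6 - (-2))/(-1 - (-2)) = -0.056000

P(-2.6) = (-7)×L_0(-2.6) + (-10)×L_1(-2.6) + 8×L_2(-2.6) + 0×L_3(-2.6)
P(-2.6) = -2.688000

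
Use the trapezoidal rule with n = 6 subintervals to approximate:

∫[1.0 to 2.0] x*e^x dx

f(x) = x*e^x
a = 1.0, b = 2.0, n = 6
h = (b - a)/n = 0.166667

Trapezoidal rule: (h/2)[f(x₀) + 2f(x₁) + 2f(x₂) + ... + f(xₙ)]

x_0 = 1.0000, f(x_0) = 2.718282, coefficient = 1
x_1 = 1.1667, f(x_1) = 3.746482, coefficient = 2
x_2 = 1.3333, f(x_2) = 5.058224, coefficient = 2
x_3 = 1.5000, f(x_3) = 6.722534, coefficient = 2
x_4 = 1.6667, f(x_4) = 8.824150, coefficient = 2
x_5 = 1.8333, f(x_5) = 11.466952, coefficient = 2
x_6 = 2.0000, f(x_6) = 14.778112, coefficient = 1

I ≈ (0.166667/2) × 89.133077 = 7.427756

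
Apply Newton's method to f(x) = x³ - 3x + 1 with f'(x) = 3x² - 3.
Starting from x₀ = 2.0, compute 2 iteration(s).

f(x) = x³ - 3x + 1
f'(x) = 3x² - 3
x₀ = 2.0

Newton-Raphson formula: x_{n+1} = x_n - f(x_n)/f'(x_n)

Iteration 1:
  f(2.000000) = 3.000000
  f'(2.000000) = 9.000000
  x_1 = 2.000000 - 3.000000/9.000000 = 1.666667
Iteration 2:
  f(1.666667) = 0.629630
  f'(1.666667) = 5.333333
  x_2 = 1.666667 - 0.629630/5.333333 = 1.548611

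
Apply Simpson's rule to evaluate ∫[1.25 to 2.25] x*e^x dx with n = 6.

f(x) = x*e^x
a = 1.25, b = 2.25, n = 6
h = (b - a)/n = 0.166667

Simpson's rule: (h/3)[f(x₀) + 4f(x₁) + 2f(x₂) + ... + f(xₙ)]

x_0 = 1.2500, f(x_0) = 4.362929, coefficient = 1
x_1 = 1.4167, f(x_1) = 5.841417, coefficient = 4
x_2 = 1.5833, f(x_2) = 7.712679, coefficient = 2
x_3 = 1.7500, f(x_3) = 10.070555, coefficient = 4
x_4 = 1.9167, f(x_4) = 13.029998, coefficient = 2
x_5 = 2.0833, f(x_5) = 16.731656, coefficient = 4
x_6 = 2.2500, f(x_6) = 21.347406, coefficient = 1

I ≈ (0.166667/3) × 197.770200 = 10.987233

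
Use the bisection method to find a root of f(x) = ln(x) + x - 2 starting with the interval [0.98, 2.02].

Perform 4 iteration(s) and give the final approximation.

f(x) = ln(x) + x - 2
Initial interval: [0.98, 2.02]

Iteration 1:
  c_1 = (0.980000 + 2.020000)/2 = 1.500000
  f(c_1) = f(1.500000) = -0.094535
  f(a) × f(c) ≥ 0, new interval: [1.500000, 2.020000]
Iteration 2:
  c_2 = (1.500000 + 2.020000)/2 = 1.760000
  f(c_2) = f(1.760000) = 0.325314
  f(a) × f(c) < 0, new interval: [1.500000, 1.760000]
Iteration 3:
  c_3 = (1.500000 + 1.760000)/2 = 1.630000
  f(c_3) = f(1.630000) = 0.118580
  f(a) × f(c) < 0, new interval: [1.500000, 1.630000]
Iteration 4:
  c_4 = (1.500000 + 1.630000)/2 = 1.565000
  f(c_4) = f(1.565000) = 0.012886
  f(a) × f(c) < 0, new interval: [1.500000, 1.565000]

After 4 iteration(s), the approximation is c_4 = 1.565000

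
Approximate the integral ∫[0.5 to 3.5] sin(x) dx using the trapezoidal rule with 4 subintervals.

f(x) = sin(x)
a = 0.5, b = 3.5, n = 4
h = (b - a)/n = 0.750000

Trapezoidal rule: (h/2)[f(x₀) + 2f(x₁) + 2f(x₂) + ... + f(xₙ)]

x_0 = 0.5000, f(x_0) = 0.479426, coefficient = 1
x_1 = 1.2500, f(x_1) = 0.948985, coefficient = 2
x_2 = 2.0000, f(x_2) = 0.909297, coefficient = 2
x_3 = 2.7500, f(x_3) = 0.381661, coefficient = 2
x_4 = 3.5000, f(x_4) = -0.350783, coefficient = 1

I ≈ (0.750000/2) × 4.608528 = 1.728198
Exact value: 1.814039
Error: 0.085841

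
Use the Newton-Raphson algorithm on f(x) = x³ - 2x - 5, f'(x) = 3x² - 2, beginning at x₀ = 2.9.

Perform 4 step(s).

f(x) = x³ - 2x - 5
f'(x) = 3x² - 2
x₀ = 2.9

Newton-Raphson formula: x_{n+1} = x_n - f(x_n)/f'(x_n)

Iteration 1:
  f(2.900000) = 13.589000
  f'(2.900000) = 23.230000
  x_1 = 2.900000 - 13.589000/23.230000 = 2.315024
Iteration 2:
  f(2.315024) = 2.776939
  f'(2.315024) = 14.078004
  x_2 = 2.315024 - 2.776939/14.078004 = 2.117770
Iteration 3:
  f(2.117770) = 0.262551
  f'(2.117770) = 11.454848
  x_3 = 2.117770 - 0.262551/11.454848 = 2.094849
Iteration 4:
  f(2.094849) = 0.003326
  f'(2.094849) = 11.165182
  x_4 = 2.094849 - 0.003326/11.165182 = 2.094552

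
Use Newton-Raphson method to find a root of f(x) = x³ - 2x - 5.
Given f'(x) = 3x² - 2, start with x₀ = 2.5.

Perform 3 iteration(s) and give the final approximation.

f(x) = x³ - 2x - 5
f'(x) = 3x² - 2
x₀ = 2.5

Newton-Raphson formula: x_{n+1} = x_n - f(x_n)/f'(x_n)

Iteration 1:
  f(2.500000) = 5.625000
  f'(2.500000) = 16.750000
  x_1 = 2.500000 - 5.625000/16.750000 = 2.164179
Iteration 2:
  f(2.164179) = 0.807945
  f'(2.164179) = 12.051014
  x_2 = 2.164179 - 0.807945/12.051014 = 2.097135
Iteration 3:
  f(2.097135) = 0.028882
  f'(2.097135) = 11.193930
  x_3 = 2.097135 - 0.028882/11.193930 = 2.094555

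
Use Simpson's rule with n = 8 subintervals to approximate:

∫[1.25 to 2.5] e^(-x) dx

f(x) = e^(-x)
a = 1.25, b = 2.5, n = 8
h = (b - a)/n = 0.156250

Simpson's rule: (h/3)[f(x₀) + 4f(x₁) + 2f(x₂) + ... + f(xₙ)]

x_0 = 1.2500, f(x_0) = 0.286505, coefficient = 1
x_1 = 1.4062, f(x_1) = 0.245061, coefficient = 4
x_2 = 1.5625, f(x_2) = 0.209611, coefficient = 2
x_3 = 1.7188, f(x_3) = 0.179290, coefficient = 4
x_4 = 1.8750, f(x_4) = 0.153355, coefficient = 2
x_5 = 2.0312, f(x_5) = 0.131171, coefficient = 4
x_6 = 2.1875, f(x_6) = 0.112197, coefficient = 2
x_7 = 2.3438, f(x_7) = 0.095967, coefficient = 4
x_8 = 2.5000, f(x_8) = 0.082085, coefficient = 1

I ≈ (0.156250/3) × 3.924873 = 0.204420
Exact value: 0.204420
Error: 0.000001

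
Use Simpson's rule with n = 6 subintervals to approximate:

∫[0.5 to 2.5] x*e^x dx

f(x) = x*e^x
a = 0.5, b = 2.5, n = 6
h = (b - a)/n = 0.333333

Simpson's rule: (h/3)[f(x₀) + 4f(x₁) + 2f(x₂) + ... + f(xₙ)]

x_0 = 0.5000, f(x_0) = 0.824361, coefficient = 1
x_1 = 0.8333, f(x_1) = 1.917480, coefficient = 4
x_2 = 1.1667, f(x_2) = 3.746482, coefficient = 2
x_3 = 1.5000, f(x_3) = 6.722534, coefficient = 4
x_4 = 1.8333, f(x_4) = 11.466952, coefficient = 2
x_5 = 2.1667, f(x_5) = 18.913133, coefficient = 4
x_6 = 2.5000, f(x_6) = 30.456235, coefficient = 1

I ≈ (0.333333/3) × 171.920050 = 19.102228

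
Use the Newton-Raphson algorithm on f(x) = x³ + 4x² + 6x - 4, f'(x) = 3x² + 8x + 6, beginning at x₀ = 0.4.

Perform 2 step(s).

f(x) = x³ + 4x² + 6x - 4
f'(x) = 3x² + 8x + 6
x₀ = 0.4

Newton-Raphson formula: x_{n+1} = x_n - f(x_n)/f'(x_n)

Iteration 1:
  f(0.400000) = -0.896000
  f'(0.400000) = 9.680000
  x_1 = 0.400000 - (-0.896000)/9.680000 = 0.492562
Iteration 2:
  f(0.492562) = 0.045345
  f'(0.492562) = 10.668348
  x_2 = 0.492562 - 0.045345/10.668348 = 0.488312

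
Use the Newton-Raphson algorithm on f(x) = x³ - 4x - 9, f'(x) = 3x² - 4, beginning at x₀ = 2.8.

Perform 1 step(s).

f(x) = x³ - 4x - 9
f'(x) = 3x² - 4
x₀ = 2.8

Newton-Raphson formula: x_{n+1} = x_n - f(x_n)/f'(x_n)

Iteration 1:
  f(2.800000) = 1.752000
  f'(2.800000) = 19.520000
  x_1 = 2.800000 - 1.752000/19.520000 = 2.710246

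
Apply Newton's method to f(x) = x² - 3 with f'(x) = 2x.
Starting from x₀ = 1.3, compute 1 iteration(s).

f(x) = x² - 3
f'(x) = 2x
x₀ = 1.3

Newton-Raphson formula: x_{n+1} = x_n - f(x_n)/f'(x_n)

Iteration 1:
  f(1.300000) = -1.310000
  f'(1.300000) = 2.600000
  x_1 = 1.300000 - (-1.310000)/2.600000 = 1.803846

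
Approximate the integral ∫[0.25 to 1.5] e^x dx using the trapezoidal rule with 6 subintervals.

f(x) = e^x
a = 0.25, b = 1.5, n = 6
h = (b - a)/n = 0.208333

Trapezoidal rule: (h/2)[f(x₀) + 2f(x₁) + 2f(x₂) + ... + f(xₙ)]

x_0 = 0.2500, f(x_0) = 1.284025, coefficient = 1
x_1 = 0.4583, f(x_1) = 1.581436, coefficient = 2
x_2 = 0.6667, f(x_2) = 1.947734, coefficient = 2
x_3 = 0.8750, f(x_3) = 2.398875, coefficient = 2
x_4 = 1.0833, f(x_4) = 2.954512, coefficient = 2
x_5 = 1.2917, f(x_5) = 3.638846, coefficient = 2
x_6 = 1.5000, f(x_6) = 4.481689, coefficient = 1

I ≈ (0.208333/2) × 30.808521 = 3.209221
Exact value: 3.197664
Error: 0.011557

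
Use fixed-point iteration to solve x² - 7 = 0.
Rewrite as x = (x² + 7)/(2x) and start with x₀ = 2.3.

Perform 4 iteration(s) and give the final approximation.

Equation: x² - 7 = 0
Fixed-point form: x = (x² + 7)/(2x)
x₀ = 2.3

x_1 = g(2.300000) = 2.671739
x_2 = g(2.671739) = 2.645878
x_3 = g(2.645878) = 2.645751
x_4 = g(2.645751) = 2.645751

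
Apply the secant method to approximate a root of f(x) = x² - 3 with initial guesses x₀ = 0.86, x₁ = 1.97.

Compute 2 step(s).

f(x) = x² - 3
x₀ = 0.86, x₁ = 1.97

Secant formula: x_{n+1} = x_n - f(x_n)(x_n - x_{n-1})/(f(x_n) - f(x_{n-1}))

Iteration 1:
  f(0.860000) = -2.260400
  f(1.970000) = 0.880900
  x_2 = 1.970000 - 0.880900×(1.970000 - 0.860000)/(0.880900 - (-2.260400))
       = 1.658728
Iteration 2:
  f(1.970000) = 0.880900
  f(1.658728) = -0.248622
  x_3 = 1.658728 - (-0.248622)×(1.658728 - 1.970000)/(-0.248622 - 0.880900)
       = 1.727243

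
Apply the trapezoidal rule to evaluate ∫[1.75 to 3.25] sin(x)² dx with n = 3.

f(x) = sin(x)²
a = 1.75, b = 3.25, n = 3
h = (b - a)/n = 0.500000

Trapezoidal rule: (h/2)[f(x₀) + 2f(x₁) + 2f(x₂) + ... + f(xₙ)]

x_0 = 1.7500, f(x_0) = 0.968228, coefficient = 1
x_1 = 2.2500, f(x_1) = 0.605398, coefficient = 2
x_2 = 2.7500, f(x_2) = 0.145665, coefficient = 2
x_3 = 3.2500, f(x_3) = 0.011706, coefficient = 1

I ≈ (0.500000/2) × 2.482061 = 0.620515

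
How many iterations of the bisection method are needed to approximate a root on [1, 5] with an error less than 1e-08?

We need (b-a)/2^n ≤ 1e-08
(5 - 1)/2^n ≤ 1e-08
4/2^n ≤ 1e-08
2^n ≥ 400000000
n ≥ log₂(400000000) = 28.58
n ≥ 29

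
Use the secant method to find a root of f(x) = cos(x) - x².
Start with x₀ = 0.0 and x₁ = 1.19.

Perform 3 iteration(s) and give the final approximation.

f(x) = cos(x) - x²
x₀ = 0.0, x₁ = 1.19

Secant formula: x_{n+1} = x_n - f(x_n)(x_n - x_{n-1})/(f(x_n) - f(x_{n-1}))

Iteration 1:
  f(0.000000) = 1.000000
  f(1.190000) = -1.044440
  x_2 = 1.190000 - (-1.044440)×(1.190000 - 0.000000)/(-1.044440 - 1.000000)
       = 0.582066
Iteration 2:
  f(1.190000) = -1.044440
  f(0.582066) = 0.496527
  x_3 = 0.582066 - 0.496527×(0.582066 - 1.190000)/(0.496527 - (-1.044440))
       = 0.777953
Iteration 3:
  f(0.582066) = 0.496527
  f(0.777953) = 0.107140
  x_4 = 0.777953 - 0.107140×(0.777953 - 0.582066)/(0.107140 - 0.496527)
       = 0.831852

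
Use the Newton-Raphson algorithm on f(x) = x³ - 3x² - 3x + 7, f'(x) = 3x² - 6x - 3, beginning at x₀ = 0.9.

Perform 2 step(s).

f(x) = x³ - 3x² - 3x + 7
f'(x) = 3x² - 6x - 3
x₀ = 0.9

Newton-Raphson formula: x_{n+1} = x_n - f(x_n)/f'(x_n)

Iteration 1:
  f(0.900000) = 2.599000
  f'(0.900000) = -5.970000
  x_1 = 0.900000 - 2.599000/(-5.970000) = 1.335343
Iteration 2:
  f(1.335343) = 0.025651
  f'(1.335343) = -5.662634
  x_2 = 1.335343 - 0.025651/(-5.662634) = 1.339873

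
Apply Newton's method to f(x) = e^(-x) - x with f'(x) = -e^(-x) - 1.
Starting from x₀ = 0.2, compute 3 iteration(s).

f(x) = e^(-x) - x
f'(x) = -e^(-x) - 1
x₀ = 0.2

Newton-Raphson formula: x_{n+1} = x_n - f(x_n)/f'(x_n)

Iteration 1:
  f(0.200000) = 0.618731
  f'(0.200000) = -1.818731
  x_1 = 0.200000 - 0.618731/(-1.818731) = 0.540199
Iteration 2:
  f(0.540199) = 0.042433
  f'(0.540199) = -1.582632
  x_2 = 0.540199 - 0.042433/(-1.582632) = 0.567011
Iteration 3:
  f(0.567011) = 0.000208
  f'(0.567011) = -1.567218
  x_3 = 0.567011 - 0.000208/(-1.567218) = 0.567143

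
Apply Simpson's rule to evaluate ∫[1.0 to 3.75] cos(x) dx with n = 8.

f(x) = cos(x)
a = 1.0, b = 3.75, n = 8
h = (b - a)/n = 0.343750

Simpson's rule: (h/3)[f(x₀) + 4f(x₁) + 2f(x₂) + ... + f(xₙ)]

x_0 = 1.0000, f(x_0) = 0.540302, coefficient = 1
x_1 = 1.3438, f(x_1) = 0.225101, coefficient = 4
x_2 = 1.6875, f(x_2) = -0.116439, coefficient = 2
x_3 = 2.0312, f(x_3) = -0.444355, coefficient = 4
x_4 = 2.3750, f(x_4) = -0.720278, coefficient = 2
x_5 = 2.7188, f(x_5) = -0.911926, coefficient = 4
x_6 = 3.0625, f(x_6) = -0.996874, coefficient = 2
x_7 = 3.4062, f(x_7) = -0.965182, coefficient = 4
x_8 = 3.7500, f(x_8) = -0.820559, coefficient = 1

I ≈ (0.343750/3) × -12.332889 = -1.413143
Exact value: -1.413032
Error: 0.000111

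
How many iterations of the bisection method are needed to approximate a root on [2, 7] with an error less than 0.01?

We need (b-a)/2^n ≤ 0.01
(7 - 2)/2^n ≤ 0.01
5/2^n ≤ 0.01
2^n ≥ 500
n ≥ log₂(500) = 8.97
n ≥ 9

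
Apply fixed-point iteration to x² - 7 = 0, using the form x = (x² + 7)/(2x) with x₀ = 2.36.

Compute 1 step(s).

Equation: x² - 7 = 0
Fixed-point form: x = (x² + 7)/(2x)
x₀ = 2.36

x_1 = g(2.360000) = 2.663051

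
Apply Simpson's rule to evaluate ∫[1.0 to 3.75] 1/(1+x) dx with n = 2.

f(x) = 1/(1+x)
a = 1.0, b = 3.75, n = 2
h = (b - a)/n = 1.375000

Simpson's rule: (h/3)[f(x₀) + 4f(x₁) + 2f(x₂) + ... + f(xₙ)]

x_0 = 1.0000, f(x_0) = 0.500000, coefficient = 1
x_1 = 2.3750, f(x_1) = 0.296296, coefficient = 4
x_2 = 3.7500, f(x_2) = 0.210526, coefficient = 1

I ≈ (1.375000/3) × 1.895712 = 0.868868
Exact value: 0.864997
Error: 0.003870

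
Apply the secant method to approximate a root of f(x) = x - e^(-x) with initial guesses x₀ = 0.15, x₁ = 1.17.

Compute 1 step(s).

f(x) = x - e^(-x)
x₀ = 0.15, x₁ = 1.17

Secant formula: x_{n+1} = x_n - f(x_n)(x_n - x_{n-1})/(f(x_n) - f(x_{n-1}))

Iteration 1:
  f(0.150000) = -0.710708
  f(1.170000) = 0.859633
  x_2 = 1.170000 - 0.859633×(1.170000 - 0.150000)/(0.859633 - (-0.710708))
       = 0.611634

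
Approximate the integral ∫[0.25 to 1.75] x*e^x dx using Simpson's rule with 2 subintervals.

f(x) = x*e^x
a = 0.25, b = 1.75, n = 2
h = (b - a)/n = 0.750000

Simpson's rule: (h/3)[f(x₀) + 4f(x₁) + 2f(x₂) + ... + f(xₙ)]

x_0 = 0.2500, f(x_0) = 0.321006, coefficient = 1
x_1 = 1.0000, f(x_1) = 2.718282, coefficient = 4
x_2 = 1.7500, f(x_2) = 10.070555, coefficient = 1

I ≈ (0.750000/3) × 21.264688 = 5.316172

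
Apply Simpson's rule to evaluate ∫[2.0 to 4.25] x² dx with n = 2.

f(x) = x²
a = 2.0, b = 4.25, n = 2
h = (b - a)/n = 1.125000

Simpson's rule: (h/3)[f(x₀) + 4f(x₁) + 2f(x₂) + ... + f(xₙ)]

x_0 = 2.0000, f(x_0) = 4.000000, coefficient = 1
x_1 = 3.1250, f(x_1) = 9.765625, coefficient = 4
x_2 = 4.2500, f(x_2) = 18.062500, coefficient = 1

I ≈ (1.125000/3) × 61.125000 = 22.921875
Exact value: 22.921875
Error: 0.000000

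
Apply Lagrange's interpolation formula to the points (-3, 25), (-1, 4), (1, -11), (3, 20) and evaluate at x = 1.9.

Lagrange interpolation formula:
P(x) = Σ yᵢ × Lᵢ(x)
where Lᵢ(x) = Π_{j≠i} (x - xⱼ)/(xᵢ - xⱼ)

L_0(1.9) = (1.9 - (-1))/(-3 - (-1)) × (1.9 - 1)/(-3 - 1) × (1.9 - 3)/(-3 - 3) = 0.059813
L_1(1.9) = (1.9 - (-3))/(-1 - (-3)) × (1.9 - 1)/(-1 - 1) × (1.9 - 3)/(-1 - 3) = -0.303188
L_2(1.9) = (1.9 - (-3))/(1 - (-3)) × (1.9 - (-1))/(1 - (-1)) × (1.9 - 3)/(1 - 3) = 0.976938
L_3(1.9) = (1.9 - (-3))/(3 - (-3)) × (1.9 - (-1))/(3 - (-1)) × (1.9 - 1)/(3 - 1) = 0.266437

P(1.9) = 25×L_0(1.9) + 4×L_1(1.9) + (-11)×L_2(1.9) + 20×L_3(1.9)
P(1.9) = -5.135000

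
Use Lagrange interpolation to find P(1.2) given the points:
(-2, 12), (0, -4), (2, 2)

Lagrange interpolation formula:
P(x) = Σ yᵢ × Lᵢ(x)
where Lᵢ(x) = Π_{j≠i} (x - xⱼ)/(xᵢ - xⱼ)

L_0(1.2) = (1.2 - 0)/(-2 - 0) × (1.2 - 2)/(-2 - 2) = -0.120000
L_1(1.2) = (1.2 - (-2))/(0 - (-2)) × (1.2 - 2)/(0 - 2) = 0.640000
L_2(1.2) = (1.2 - (-2))/(2 - (-2)) × (1.2 - 0)/(2 - 0) = 0.480000

P(1.2) = 12×L_0(1.2) + (-4)×L_1(1.2) + 2×L_2(1.2)
P(1.2) = -3.040000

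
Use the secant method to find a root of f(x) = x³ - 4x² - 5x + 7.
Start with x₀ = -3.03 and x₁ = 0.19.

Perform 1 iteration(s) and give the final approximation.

f(x) = x³ - 4x² - 5x + 7
x₀ = -3.03, x₁ = 0.19

Secant formula: x_{n+1} = x_n - f(x_n)(x_n - x_{n-1})/(f(x_n) - f(x_{n-1}))

Iteration 1:
  f(-3.030000) = -42.391727
  f(0.190000) = 5.912459
  x_2 = 0.190000 - 5.912459×(0.190000 - (-3.030000))/(5.912459 - (-42.391727))
       = -0.204130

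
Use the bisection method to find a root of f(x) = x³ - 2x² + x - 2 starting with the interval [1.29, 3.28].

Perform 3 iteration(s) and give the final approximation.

f(x) = x³ - 2x² + x - 2
Initial interval: [1.29, 3.28]

Iteration 1:
  c_1 = (1.290000 + 3.280000)/2 = 2.285000
  f(c_1) = f(2.285000) = 1.773049
  f(a) × f(c) < 0, new interval: [1.290000, 2.285000]
Iteration 2:
  c_2 = (1.290000 + 2.285000)/2 = 1.787500
  f(c_2) = f(1.787500) = -0.891471
  f(a) × f(c) ≥ 0, new interval: [1.787500, 2.285000]
Iteration 3:
  c_3 = (1.787500 + 2.285000)/2 = 2.036250
  f(c_3) = f(2.036250) = 0.186554
  f(a) × f(c) < 0, new interval: [1.787500, 2.036250]

After 3 iteration(s), the approximation is c_3 = 2.036250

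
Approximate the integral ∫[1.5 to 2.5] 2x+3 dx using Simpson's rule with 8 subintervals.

f(x) = 2x+3
a = 1.5, b = 2.5, n = 8
h = (b - a)/n = 0.125000

Simpson's rule: (h/3)[f(x₀) + 4f(x₁) + 2f(x₂) + ... + f(xₙ)]

x_0 = 1.5000, f(x_0) = 6.000000, coefficient = 1
x_1 = 1.6250, f(x_1) = 6.250000, coefficient = 4
x_2 = 1.7500, f(x_2) = 6.500000, coefficient = 2
x_3 = 1.8750, f(x_3) = 6.750000, coefficient = 4
x_4 = 2.0000, f(x_4) = 7.000000, coefficient = 2
x_5 = 2.1250, f(x_5) = 7.250000, coefficient = 4
x_6 = 2.2500, f(x_6) = 7.500000, coefficient = 2
x_7 = 2.3750, f(x_7) = 7.750000, coefficient = 4
x_8 = 2.5000, f(x_8) = 8.000000, coefficient = 1

I ≈ (0.125000/3) × 168.000000 = 7.000000
Exact value: 7.000000
Error: 0.000000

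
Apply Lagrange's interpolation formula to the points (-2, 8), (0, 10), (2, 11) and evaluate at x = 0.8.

Lagrange interpolation formula:
P(x) = Σ yᵢ × Lᵢ(x)
where Lᵢ(x) = Π_{j≠i} (x - xⱼ)/(xᵢ - xⱼ)

L_0(0.8) = (0.8 - 0)/(-2 - 0) × (0.8 - 2)/(-2 - 2) = -0.120000
L_1(0.8) = (0.8 - (-2))/(0 - (-2)) × (0.8 - 2)/(0 - 2) = 0.840000
L_2(0.8) = (0.8 - (-2))/(2 - (-2)) × (0.8 - 0)/(2 - 0) = 0.280000

P(0.8) = 8×L_0(0.8) + 10×L_1(0.8) + 11×L_2(0.8)
P(0.8) = 10.520000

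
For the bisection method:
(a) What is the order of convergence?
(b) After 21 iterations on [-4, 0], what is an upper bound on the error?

(a) Bisection has linear (order 1) convergence; the error is halved each step.

(b) Error bound = (b-a)/2^n = (0 - (-4))/2^{21}
    = 4/2^{21}

(a) 1 (linear); (b) error ≤ 1.91e-06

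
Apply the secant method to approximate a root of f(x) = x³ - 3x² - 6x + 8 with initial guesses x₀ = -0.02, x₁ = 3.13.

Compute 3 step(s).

f(x) = x³ - 3x² - 6x + 8
x₀ = -0.02, x₁ = 3.13

Secant formula: x_{n+1} = x_n - f(x_n)(x_n - x_{n-1})/(f(x_n) - f(x_{n-1}))

Iteration 1:
  f(-0.020000) = 8.118792
  f(3.130000) = -9.506403
  x_2 = 3.130000 - (-9.506403)×(3.130000 - (-0.020000))/(-9.506403 - 8.118792)
       = 1.431002
Iteration 2:
  f(3.130000) = -9.506403
  f(1.431002) = -3.798955
  x_3 = 1.431002 - (-3.798955)×(1.431002 - 3.130000)/(-3.798955 - (-9.506403))
       = 0.300126
Iteration 3:
  f(1.431002) = -3.798955
  f(0.300126) = 5.956050
  x_4 = 0.300126 - 5.956050×(0.300126 - 1.431002)/(5.956050 - (-3.798955))
       = 0.990598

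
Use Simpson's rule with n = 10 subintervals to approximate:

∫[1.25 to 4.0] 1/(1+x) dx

f(x) = 1/(1+x)
a = 1.25, b = 4.0, n = 10
h = (b - a)/n = 0.275000

Simpson's rule: (h/3)[f(x₀) + 4f(x₁) + 2f(x₂) + ... + f(xₙ)]

x_0 = 1.2500, f(x_0) = 0.444444, coefficient = 1
x_1 = 1.5250, f(x_1) = 0.396040, coefficient = 4
x_2 = 1.8000, f(x_2) = 0.357143, coefficient = 2
x_3 = 2.0750, f(x_3) = 0.325203, coefficient = 4
x_4 = 2.3500, f(x_4) = 0.298507, coefficient = 2
x_5 = 2.6250, f(x_5) = 0.275862, coefficient = 4
x_6 = 2.9000, f(x_6) = 0.256410, coefficient = 2
x_7 = 3.1750, f(x_7) = 0.239521, coefficient = 4
x_8 = 3.4500, f(x_8) = 0.224719, coefficient = 2
x_9 = 3.7250, f(x_9) = 0.211640, coefficient = 4
x_10 = 4.0000, f(x_10) = 0.200000, coefficient = 1

I ≈ (0.275000/3) × 8.711068 = 0.798515
Exact value: 0.798508
Error: 0.000007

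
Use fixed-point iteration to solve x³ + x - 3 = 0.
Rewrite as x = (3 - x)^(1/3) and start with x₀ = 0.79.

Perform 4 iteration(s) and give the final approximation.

Equation: x³ + x - 3 = 0
Fixed-point form: x = (3 - x)^(1/3)
x₀ = 0.79

x_1 = g(0.790000) = 1.302559
x_2 = g(1.302559) = 1.192884
x_3 = g(1.192884) = 1.218041
x_4 = g(1.218041) = 1.212363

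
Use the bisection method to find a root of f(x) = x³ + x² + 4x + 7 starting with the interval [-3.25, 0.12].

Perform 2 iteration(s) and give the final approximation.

f(x) = x³ + x² + 4x + 7
Initial interval: [-3.25, 0.12]

Iteration 1:
  c_1 = (-3.250000 + 0.120000)/2 = -1.565000
  f(c_1) = f(-1.565000) = -0.643812
  f(a) × f(c) ≥ 0, new interval: [-1.565000, 0.120000]
Iteration 2:
  c_2 = (-1.565000 + 0.120000)/2 = -0.722500
  f(c_2) = f(-0.722500) = 4.254857
  f(a) × f(c) < 0, new interval: [-1.565000, -0.722500]

After 2 iteration(s), the approximation is c_2 = -0.722500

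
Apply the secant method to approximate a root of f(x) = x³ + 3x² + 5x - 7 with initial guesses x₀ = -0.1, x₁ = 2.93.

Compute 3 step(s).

f(x) = x³ + 3x² + 5x - 7
x₀ = -0.1, x₁ = 2.93

Secant formula: x_{n+1} = x_n - f(x_n)(x_n - x_{n-1})/(f(x_n) - f(x_{n-1}))

Iteration 1:
  f(-0.100000) = -7.471000
  f(2.930000) = 58.558457
  x_2 = 2.930000 - 58.558457×(2.930000 - (-0.100000))/(58.558457 - (-7.471000))
       = 0.242834
Iteration 2:
  f(2.930000) = 58.558457
  f(0.242834) = -5.594607
  x_3 = 0.242834 - (-5.594607)×(0.242834 - 2.930000)/(-5.594607 - 58.558457)
       = 0.477174
Iteration 3:
  f(0.242834) = -5.594607
  f(0.477174) = -3.822395
  x_4 = 0.477174 - (-3.822395)×(0.477174 - 0.242834)/(-3.822395 - (-5.594607))
       = 0.982611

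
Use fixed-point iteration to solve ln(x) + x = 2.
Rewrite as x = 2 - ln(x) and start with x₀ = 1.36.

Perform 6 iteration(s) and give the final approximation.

Equation: ln(x) + x = 2
Fixed-point form: x = 2 - ln(x)
x₀ = 1.36

x_1 = g(1.360000) = 1.692515
x_2 = g(1.692515) = 1.473784
x_3 = g(1.473784) = 1.612167
x_4 = g(1.612167) = 1.522421
x_5 = g(1.522421) = 1.579698
x_6 = g(1.579698) = 1.542766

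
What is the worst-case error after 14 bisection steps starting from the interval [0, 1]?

Bisection error bound: |error| ≤ (b-a)/2^n
|error| ≤ (1 - 0)/2^14 = 1/2^14
|error| ≤ 0.0000610352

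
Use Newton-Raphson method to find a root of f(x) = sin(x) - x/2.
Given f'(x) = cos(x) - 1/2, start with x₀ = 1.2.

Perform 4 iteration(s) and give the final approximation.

f(x) = sin(x) - x/2
f'(x) = cos(x) - 1/2
x₀ = 1.2

Newton-Raphson formula: x_{n+1} = x_n - f(x_n)/f'(x_n)

Iteration 1:
  f(1.200000) = 0.332039
  f'(1.200000) = -0.137642
  x_1 = 1.200000 - 0.332039/(-0.137642) = 3.612334
Iteration 2:
  f(3.612334) = -2.259714
  f'(3.612334) = -1.391232
  x_2 = 3.612334 - (-2.259714)/(-1.391232) = 1.988080
Iteration 3:
  f(1.988080) = -0.079847
  f'(1.988080) = -0.905279
  x_3 = 1.988080 - (-0.079847)/(-0.905279) = 1.899879
Iteration 4:
  f(1.899879) = -0.003600
  f'(1.899879) = -0.823175
  x_4 = 1.899879 - (-0.003600)/(-0.823175) = 1.895505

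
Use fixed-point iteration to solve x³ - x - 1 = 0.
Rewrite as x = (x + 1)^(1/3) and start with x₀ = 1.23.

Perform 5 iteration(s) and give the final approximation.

Equation: x³ - x - 1 = 0
Fixed-point form: x = (x + 1)^(1/3)
x₀ = 1.23

x_1 = g(1.230000) = 1.306477
x_2 = g(1.306477) = 1.321244
x_3 = g(1.321244) = 1.324058
x_4 = g(1.324058) = 1.324593
x_5 = g(1.324593) = 1.324694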